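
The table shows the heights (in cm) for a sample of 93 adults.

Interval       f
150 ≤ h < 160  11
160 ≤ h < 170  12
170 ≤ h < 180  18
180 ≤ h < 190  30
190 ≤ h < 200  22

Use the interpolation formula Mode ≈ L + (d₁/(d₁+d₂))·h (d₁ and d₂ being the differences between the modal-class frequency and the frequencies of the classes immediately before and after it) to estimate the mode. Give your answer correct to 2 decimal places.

Modal class: 180 ≤ h < 190 (highest frequency 30).
d₁ = 30 − 18 = 12, d₂ = 30 − 22 = 8
Mode ≈ 180 + (12/(12+8)) × 10 = 180 + 6.0000 = 186.0000

186.00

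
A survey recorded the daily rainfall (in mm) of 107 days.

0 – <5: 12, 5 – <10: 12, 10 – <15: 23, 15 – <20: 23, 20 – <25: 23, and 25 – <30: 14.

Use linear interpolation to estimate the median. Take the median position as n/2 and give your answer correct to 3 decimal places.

16.413

Cumulative frequencies: 12, 24, 47, 70, 93, 107
n = 107; position = n/2 = 53.5.
This falls in the class 15 – <20: L = 15, F = 47, f = 23, h = 5.
Median ≈ 15 + ((53.5 − 47) / 23) × 5 = 16.4130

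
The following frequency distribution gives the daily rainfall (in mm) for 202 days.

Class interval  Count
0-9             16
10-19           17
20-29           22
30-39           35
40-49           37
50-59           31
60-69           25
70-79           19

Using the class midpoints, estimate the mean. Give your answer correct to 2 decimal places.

Midpoints: 4.5, 14.5, 24.5, 34.5, 44.5, 54.5, 64.5, 74.5
Σfm = 16×4.5 + 17×14.5 + 22×24.5 + 35×34.5 + 37×44.5 + 31×54.5 + 25×64.5 + 19×74.5 = 8429
n = Σf = 202
Mean = 8429 / 202 = 41.7277

41.73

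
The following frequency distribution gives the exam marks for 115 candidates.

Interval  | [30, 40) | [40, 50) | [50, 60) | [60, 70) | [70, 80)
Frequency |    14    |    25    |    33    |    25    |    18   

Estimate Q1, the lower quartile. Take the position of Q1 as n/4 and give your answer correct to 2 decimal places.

45.90

Cumulative frequencies: 14, 39, 72, 97, 115
n = 115; position = n/4 = 28.75.
This falls in the class [40, 50): L = 40, F = 14, f = 25, h = 10.
Lower quartile ≈ 40 + ((28.75 − 14) / 25) × 10 = 45.9000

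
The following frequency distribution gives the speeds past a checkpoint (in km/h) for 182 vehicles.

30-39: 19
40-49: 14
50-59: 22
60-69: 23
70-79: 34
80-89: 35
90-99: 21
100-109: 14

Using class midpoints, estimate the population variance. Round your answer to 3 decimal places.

418.718

Midpoints: 34.5, 44.5, 54.5, 64.5, 74.5, 84.5, 94.5, 104.5
n = 182, Σfm = 12899, mean = 70.8736
Σfm² = 990405.5
Σf(m − x̄)² = Σfm² − (Σfm)²/n = 990405.5 − 12899²/182 = 76206.5934
Population variance = 76206.5934 / 182 = 418.7175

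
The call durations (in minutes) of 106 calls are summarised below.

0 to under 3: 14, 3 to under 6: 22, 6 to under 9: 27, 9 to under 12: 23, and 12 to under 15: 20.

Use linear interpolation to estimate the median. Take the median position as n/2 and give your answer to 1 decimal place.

Cumulative frequencies: 14, 36, 63, 86, 106
n = 106; position = n/2 = 53.
This falls in the class 6 to under 9: L = 6, F = 36, f = 27, h = 3.
Median ≈ 6 + ((53 − 36) / 27) × 3 = 7.8889

7.9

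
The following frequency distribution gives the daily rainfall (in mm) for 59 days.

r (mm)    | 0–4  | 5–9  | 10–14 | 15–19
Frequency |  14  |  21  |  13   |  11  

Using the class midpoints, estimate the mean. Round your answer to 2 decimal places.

8.78

Midpoints: 2, 7, 12, 17
Σfm = 14×2 + 21×7 + 13×12 + 11×17 = 518
n = Σf = 59
Mean = 518 / 59 = 8.7797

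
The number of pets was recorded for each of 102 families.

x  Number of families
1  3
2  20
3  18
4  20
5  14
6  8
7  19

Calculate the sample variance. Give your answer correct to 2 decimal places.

Values: 1, 2, 3, 4, 5, 6, 7
n = 102, Σfx = 428, mean = 4.1961
Σfx² = 2134
Σf(x − x̄)² = Σfx² − (Σfx)²/n = 2134 − 428²/102 = 338.0784
Sample variance = 338.0784 / 101 = 3.3473

3.35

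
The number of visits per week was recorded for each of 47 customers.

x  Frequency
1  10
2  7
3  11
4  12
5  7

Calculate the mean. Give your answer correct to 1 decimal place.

3.0

Values: 1, 2, 3, 4, 5
Σfx = 10×1 + 7×2 + 11×3 + 12×4 + 7×5 = 140
n = Σf = 47
Mean = 140 / 47 = 2.9787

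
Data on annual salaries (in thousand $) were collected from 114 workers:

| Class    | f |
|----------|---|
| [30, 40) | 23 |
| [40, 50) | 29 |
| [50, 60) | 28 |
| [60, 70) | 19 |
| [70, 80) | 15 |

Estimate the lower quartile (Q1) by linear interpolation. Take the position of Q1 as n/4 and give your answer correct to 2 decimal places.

41.90

Cumulative frequencies: 23, 52, 80, 99, 114
n = 114; position = n/4 = 28.5.
This falls in the class [40, 50): L = 40, F = 23, f = 29, h = 10.
Lower quartile ≈ 40 + ((28.5 − 23) / 29) × 10 = 41.8966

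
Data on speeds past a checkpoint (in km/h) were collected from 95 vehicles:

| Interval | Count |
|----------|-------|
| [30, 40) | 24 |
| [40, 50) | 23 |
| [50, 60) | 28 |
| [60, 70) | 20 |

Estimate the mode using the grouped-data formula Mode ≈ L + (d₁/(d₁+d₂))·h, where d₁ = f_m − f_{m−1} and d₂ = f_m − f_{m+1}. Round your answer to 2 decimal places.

53.85

Modal class: [50, 60) (highest frequency 28).
d₁ = 28 − 23 = 5, d₂ = 28 − 20 = 8
Mode ≈ 50 + (5/(5+8)) × 10 = 50 + 3.8462 = 53.8462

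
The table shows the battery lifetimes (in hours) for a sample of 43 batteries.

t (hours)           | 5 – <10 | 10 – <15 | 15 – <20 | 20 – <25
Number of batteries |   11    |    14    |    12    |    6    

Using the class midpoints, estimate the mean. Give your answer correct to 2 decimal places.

Midpoints: 7.5, 12.5, 17.5, 22.5
Σfm = 11×7.5 + 14×12.5 + 12×17.5 + 6×22.5 = 602.5
n = Σf = 43
Mean = 602.5 / 43 = 14.0116

14.01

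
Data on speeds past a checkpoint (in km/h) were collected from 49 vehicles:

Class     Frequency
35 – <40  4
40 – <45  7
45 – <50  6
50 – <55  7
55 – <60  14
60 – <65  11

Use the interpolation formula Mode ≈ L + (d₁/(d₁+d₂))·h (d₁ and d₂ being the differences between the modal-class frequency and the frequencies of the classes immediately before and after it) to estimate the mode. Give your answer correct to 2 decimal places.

58.50

Modal class: 55 – <60 (highest frequency 14).
d₁ = 14 − 7 = 7, d₂ = 14 − 11 = 3
Mode ≈ 55 + (7/(7+3)) × 5 = 55 + 3.5000 = 58.5000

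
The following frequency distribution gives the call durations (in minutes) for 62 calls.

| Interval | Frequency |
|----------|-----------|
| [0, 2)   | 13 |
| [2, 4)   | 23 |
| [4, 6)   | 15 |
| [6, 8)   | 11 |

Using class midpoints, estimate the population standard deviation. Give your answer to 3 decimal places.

2.011

Midpoints: 1, 3, 5, 7
n = 62, Σfm = 234, mean = 3.7742
Σfm² = 1134
Σf(m − x̄)² = Σfm² − (Σfm)²/n = 1134 − 234²/62 = 250.8387
Population variance = 250.8387 / 62 = 4.0458
Standard deviation = √4.0458 = 2.0114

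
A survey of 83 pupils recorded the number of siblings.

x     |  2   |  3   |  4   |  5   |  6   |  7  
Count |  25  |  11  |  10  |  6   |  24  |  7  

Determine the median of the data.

4

Cumulative frequencies: 25, 36, 46, 52, 76, 83
n = 83, so the median is the value in position (n+1)/2 = 42.
Position 42 falls at value 4.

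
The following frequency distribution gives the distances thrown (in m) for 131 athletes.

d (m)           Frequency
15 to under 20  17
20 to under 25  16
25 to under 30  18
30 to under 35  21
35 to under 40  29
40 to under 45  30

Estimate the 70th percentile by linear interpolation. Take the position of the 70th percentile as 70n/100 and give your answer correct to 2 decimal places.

38.40

Cumulative frequencies: 17, 33, 51, 72, 101, 131
n = 131; position = 70n/100 = 91.7.
This falls in the class 35 to under 40: L = 35, F = 72, f = 29, h = 5.
70th percentile ≈ 35 + ((91.7 − 72) / 29) × 5 = 38.3966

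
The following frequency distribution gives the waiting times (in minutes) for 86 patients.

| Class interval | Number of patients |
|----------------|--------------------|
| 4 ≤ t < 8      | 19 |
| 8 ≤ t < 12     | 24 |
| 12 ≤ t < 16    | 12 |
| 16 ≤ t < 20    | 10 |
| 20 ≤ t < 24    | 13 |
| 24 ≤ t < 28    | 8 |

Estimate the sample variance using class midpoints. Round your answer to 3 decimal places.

44.038

Midpoints: 6, 10, 14, 18, 22, 26
n = 86, Σfm = 1196, mean = 13.9070
Σfm² = 20376
Σf(m − x̄)² = Σfm² − (Σfm)²/n = 20376 − 1196²/86 = 3743.2558
Sample variance = 3743.2558 / 85 = 44.0383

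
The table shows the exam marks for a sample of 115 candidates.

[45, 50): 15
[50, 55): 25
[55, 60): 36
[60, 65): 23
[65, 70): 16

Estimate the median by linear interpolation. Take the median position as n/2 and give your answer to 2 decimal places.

Cumulative frequencies: 15, 40, 76, 99, 115
n = 115; position = n/2 = 57.5.
This falls in the class [55, 60): L = 55, F = 40, f = 36, h = 5.
Median ≈ 55 + ((57.5 − 40) / 36) × 5 = 57.4306

57.43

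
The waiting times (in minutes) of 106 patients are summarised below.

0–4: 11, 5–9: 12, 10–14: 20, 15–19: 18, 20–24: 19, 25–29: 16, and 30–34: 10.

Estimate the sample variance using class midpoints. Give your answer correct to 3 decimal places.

80.916

Midpoints: 2, 7, 12, 17, 22, 27, 32
n = 106, Σfm = 1822, mean = 17.1887
Σfm² = 39814
Σf(m − x̄)² = Σfm² − (Σfm)²/n = 39814 − 1822²/106 = 8496.2264
Sample variance = 8496.2264 / 105 = 80.9164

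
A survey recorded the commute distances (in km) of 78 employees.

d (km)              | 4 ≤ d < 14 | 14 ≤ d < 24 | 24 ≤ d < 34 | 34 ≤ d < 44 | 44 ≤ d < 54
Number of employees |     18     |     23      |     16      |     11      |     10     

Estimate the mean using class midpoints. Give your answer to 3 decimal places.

25.410

Midpoints: 9, 19, 29, 39, 49
Σfm = 18×9 + 23×19 + 16×29 + 11×39 + 10×49 = 1982
n = Σf = 78
Mean = 1982 / 78 = 25.4103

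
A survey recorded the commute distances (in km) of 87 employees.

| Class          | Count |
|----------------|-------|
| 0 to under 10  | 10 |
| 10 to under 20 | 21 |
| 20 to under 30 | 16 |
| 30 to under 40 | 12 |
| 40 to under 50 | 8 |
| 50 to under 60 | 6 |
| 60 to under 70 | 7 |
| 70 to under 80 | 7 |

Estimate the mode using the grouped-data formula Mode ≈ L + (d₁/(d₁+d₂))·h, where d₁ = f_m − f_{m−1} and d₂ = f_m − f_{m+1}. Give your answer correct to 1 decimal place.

Modal class: 10 to under 20 (highest frequency 21).
d₁ = 21 − 10 = 11, d₂ = 21 − 16 = 5
Mode ≈ 10 + (11/(11+5)) × 10 = 10 + 6.8750 = 16.8750

16.9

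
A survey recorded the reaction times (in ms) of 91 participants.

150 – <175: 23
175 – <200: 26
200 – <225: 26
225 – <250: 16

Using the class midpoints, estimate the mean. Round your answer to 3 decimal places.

Midpoints: 162.5, 187.5, 212.5, 237.5
Σfm = 23×162.5 + 26×187.5 + 26×212.5 + 16×237.5 = 17937.5
n = Σf = 91
Mean = 17937.5 / 91 = 197.1154

197.115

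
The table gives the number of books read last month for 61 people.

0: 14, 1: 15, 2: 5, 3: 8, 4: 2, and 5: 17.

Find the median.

2

Cumulative frequencies: 14, 29, 34, 42, 44, 61
n = 61, so the median is the value in position (n+1)/2 = 31.
Position 31 falls at value 2.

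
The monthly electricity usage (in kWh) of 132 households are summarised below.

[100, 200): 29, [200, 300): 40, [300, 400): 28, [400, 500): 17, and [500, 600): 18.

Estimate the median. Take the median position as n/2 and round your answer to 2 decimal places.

292.50

Cumulative frequencies: 29, 69, 97, 114, 132
n = 132; position = n/2 = 66.
This falls in the class [200, 300): L = 200, F = 29, f = 40, h = 100.
Median ≈ 200 + ((66 − 29) / 40) × 100 = 292.5000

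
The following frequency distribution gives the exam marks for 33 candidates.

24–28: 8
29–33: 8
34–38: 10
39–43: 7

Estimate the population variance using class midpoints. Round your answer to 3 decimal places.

28.972

Midpoints: 26, 31, 36, 41
n = 33, Σfm = 1103, mean = 33.4242
Σfm² = 37823
Σf(m − x̄)² = Σfm² − (Σfm)²/n = 37823 − 1103²/33 = 956.0606
Population variance = 956.0606 / 33 = 28.9715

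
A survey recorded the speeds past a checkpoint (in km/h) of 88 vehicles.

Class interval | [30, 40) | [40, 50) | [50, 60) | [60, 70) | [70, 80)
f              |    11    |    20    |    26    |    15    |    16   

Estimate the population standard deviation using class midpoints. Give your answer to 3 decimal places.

12.735

Midpoints: 35, 45, 55, 65, 75
n = 88, Σfm = 4890, mean = 55.5682
Σfm² = 286000
Σf(m − x̄)² = Σfm² − (Σfm)²/n = 286000 − 4890²/88 = 14271.5909
Population variance = 14271.5909 / 88 = 162.1772
Standard deviation = √162.1772 = 12.7349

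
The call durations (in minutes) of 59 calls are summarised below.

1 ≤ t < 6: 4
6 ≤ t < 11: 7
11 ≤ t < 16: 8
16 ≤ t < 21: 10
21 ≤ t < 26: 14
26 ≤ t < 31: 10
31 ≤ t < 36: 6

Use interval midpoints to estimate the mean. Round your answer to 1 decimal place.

Midpoints: 3.5, 8.5, 13.5, 18.5, 23.5, 28.5, 33.5
Σfm = 4×3.5 + 7×8.5 + 8×13.5 + 10×18.5 + 14×23.5 + 10×28.5 + 6×33.5 = 1181.5
n = Σf = 59
Mean = 1181.5 / 59 = 20.0254

20.0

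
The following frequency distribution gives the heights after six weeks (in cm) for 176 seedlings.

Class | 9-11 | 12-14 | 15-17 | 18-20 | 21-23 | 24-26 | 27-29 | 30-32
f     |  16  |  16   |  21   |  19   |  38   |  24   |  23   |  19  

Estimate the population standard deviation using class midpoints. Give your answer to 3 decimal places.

6.307

Midpoints: 10, 13, 16, 19, 22, 25, 28, 31
n = 176, Σfm = 3734, mean = 21.2159
Σfm² = 86222
Σf(m − x̄)² = Σfm² − (Σfm)²/n = 86222 − 3734²/176 = 7001.7955
Population variance = 7001.7955 / 176 = 39.7829
Standard deviation = √39.7829 = 6.3074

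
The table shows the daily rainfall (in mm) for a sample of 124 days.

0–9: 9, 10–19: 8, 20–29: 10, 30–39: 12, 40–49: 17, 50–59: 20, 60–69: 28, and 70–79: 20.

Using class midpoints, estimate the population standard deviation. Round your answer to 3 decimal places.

21.334

Midpoints: 4.5, 14.5, 24.5, 34.5, 44.5, 54.5, 64.5, 74.5
n = 124, Σfm = 5958, mean = 48.0484
Σfm² = 342711
Σf(m − x̄)² = Σfm² − (Σfm)²/n = 342711 − 5958²/124 = 56438.7097
Population variance = 56438.7097 / 124 = 455.1509
Standard deviation = √455.1509 = 21.3343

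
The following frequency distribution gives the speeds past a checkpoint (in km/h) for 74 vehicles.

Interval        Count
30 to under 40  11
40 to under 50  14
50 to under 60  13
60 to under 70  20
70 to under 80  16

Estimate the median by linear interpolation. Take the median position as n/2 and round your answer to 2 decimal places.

59.23

Cumulative frequencies: 11, 25, 38, 58, 74
n = 74; position = n/2 = 37.
This falls in the class 50 to under 60: L = 50, F = 25, f = 13, h = 10.
Median ≈ 50 + ((37 − 25) / 13) × 10 = 59.2308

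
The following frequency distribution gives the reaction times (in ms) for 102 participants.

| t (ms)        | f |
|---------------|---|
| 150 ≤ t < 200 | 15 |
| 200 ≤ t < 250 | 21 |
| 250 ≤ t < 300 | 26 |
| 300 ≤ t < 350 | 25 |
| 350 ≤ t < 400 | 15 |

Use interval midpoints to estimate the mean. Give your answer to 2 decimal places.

Midpoints: 175, 225, 275, 325, 375
Σfm = 15×175 + 21×225 + 26×275 + 25×325 + 15×375 = 28250
n = Σf = 102
Mean = 28250 / 102 = 276.9608

276.96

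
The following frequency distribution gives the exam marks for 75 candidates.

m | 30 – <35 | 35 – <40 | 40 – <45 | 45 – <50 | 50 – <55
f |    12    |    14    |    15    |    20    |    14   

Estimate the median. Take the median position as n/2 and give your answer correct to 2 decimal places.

43.83

Cumulative frequencies: 12, 26, 41, 61, 75
n = 75; position = n/2 = 37.5.
This falls in the class 40 – <45: L = 40, F = 26, f = 15, h = 5.
Median ≈ 40 + ((37.5 − 26) / 15) × 5 = 43.8333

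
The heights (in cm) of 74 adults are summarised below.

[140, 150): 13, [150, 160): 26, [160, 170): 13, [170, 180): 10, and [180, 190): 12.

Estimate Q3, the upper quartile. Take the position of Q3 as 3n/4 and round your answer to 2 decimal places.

173.50

Cumulative frequencies: 13, 39, 52, 62, 74
n = 74; position = 3n/4 = 55.5.
This falls in the class [170, 180): L = 170, F = 52, f = 10, h = 10.
Upper quartile ≈ 170 + ((55.5 − 52) / 10) × 10 = 173.5000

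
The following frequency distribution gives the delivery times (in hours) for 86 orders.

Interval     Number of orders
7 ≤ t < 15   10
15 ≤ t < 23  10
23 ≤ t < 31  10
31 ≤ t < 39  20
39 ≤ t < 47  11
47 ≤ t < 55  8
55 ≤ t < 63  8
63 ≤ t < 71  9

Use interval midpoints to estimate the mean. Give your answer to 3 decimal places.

Midpoints: 11, 19, 27, 35, 43, 51, 59, 67
Σfm = 10×11 + 10×19 + 10×27 + 20×35 + 11×43 + 8×51 + 8×59 + 9×67 = 3226
n = Σf = 86
Mean = 3226 / 86 = 37.5116

37.512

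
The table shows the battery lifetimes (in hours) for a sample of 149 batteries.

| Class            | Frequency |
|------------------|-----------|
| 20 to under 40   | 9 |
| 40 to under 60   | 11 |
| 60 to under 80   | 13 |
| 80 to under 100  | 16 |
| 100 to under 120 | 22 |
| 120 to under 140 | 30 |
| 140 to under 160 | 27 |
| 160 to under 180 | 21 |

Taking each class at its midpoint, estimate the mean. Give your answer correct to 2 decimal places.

Midpoints: 30, 50, 70, 90, 110, 130, 150, 170
Σfm = 9×30 + 11×50 + 13×70 + 16×90 + 22×110 + 30×130 + 27×150 + 21×170 = 17110
n = Σf = 149
Mean = 17110 / 149 = 114.8322

114.83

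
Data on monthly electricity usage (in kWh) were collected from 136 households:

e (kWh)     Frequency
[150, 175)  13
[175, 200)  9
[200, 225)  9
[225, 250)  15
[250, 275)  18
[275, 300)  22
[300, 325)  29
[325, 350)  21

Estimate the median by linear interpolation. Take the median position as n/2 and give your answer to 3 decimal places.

Cumulative frequencies: 13, 22, 31, 46, 64, 86, 115, 136
n = 136; position = n/2 = 68.
This falls in the class [275, 300): L = 275, F = 64, f = 22, h = 25.
Median ≈ 275 + ((68 − 64) / 22) × 25 = 279.5455

279.545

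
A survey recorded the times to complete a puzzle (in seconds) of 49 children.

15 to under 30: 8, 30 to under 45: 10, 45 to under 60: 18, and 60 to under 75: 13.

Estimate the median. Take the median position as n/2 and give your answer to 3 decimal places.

50.417

Cumulative frequencies: 8, 18, 36, 49
n = 49; position = n/2 = 24.5.
This falls in the class 45 to under 60: L = 45, F = 18, f = 18, h = 15.
Median ≈ 45 + ((24.5 − 18) / 18) × 15 = 50.4167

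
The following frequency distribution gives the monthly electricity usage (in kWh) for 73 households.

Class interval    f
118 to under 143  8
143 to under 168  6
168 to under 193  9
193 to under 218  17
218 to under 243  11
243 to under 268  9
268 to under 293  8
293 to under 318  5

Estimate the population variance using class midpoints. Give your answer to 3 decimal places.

2510.790

Midpoints: 130.5, 155.5, 180.5, 205.5, 230.5, 255.5, 280.5, 305.5
n = 73, Σfm = 15701.5, mean = 215.0890
Σfm² = 3560508.25
Σf(m − x̄)² = Σfm² − (Σfm)²/n = 3560508.25 − 15701.5²/73 = 183287.6712
Population variance = 183287.6712 / 73 = 2510.7900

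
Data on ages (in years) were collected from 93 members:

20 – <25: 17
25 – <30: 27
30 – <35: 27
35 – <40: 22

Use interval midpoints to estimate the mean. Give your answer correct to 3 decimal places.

30.403

Midpoints: 22.5, 27.5, 32.5, 37.5
Σfm = 17×22.5 + 27×27.5 + 27×32.5 + 22×37.5 = 2827.5
n = Σf = 93
Mean = 2827.5 / 93 = 30.4032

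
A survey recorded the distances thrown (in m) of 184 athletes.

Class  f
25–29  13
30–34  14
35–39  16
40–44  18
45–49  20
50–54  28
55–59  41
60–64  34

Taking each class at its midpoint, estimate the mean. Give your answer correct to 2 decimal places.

48.85

Midpoints: 27, 32, 37, 42, 47, 52, 57, 62
Σfm = 13×27 + 14×32 + 16×37 + 18×42 + 20×47 + 28×52 + 41×57 + 34×62 = 8988
n = Σf = 184
Mean = 8988 / 184 = 48.8478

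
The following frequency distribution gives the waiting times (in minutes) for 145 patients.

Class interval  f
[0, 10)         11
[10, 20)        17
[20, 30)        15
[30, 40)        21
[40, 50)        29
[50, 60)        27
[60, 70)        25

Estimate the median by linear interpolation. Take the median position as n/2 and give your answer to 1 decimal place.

42.9

Cumulative frequencies: 11, 28, 43, 64, 93, 120, 145
n = 145; position = n/2 = 72.5.
This falls in the class [40, 50): L = 40, F = 64, f = 29, h = 10.
Median ≈ 40 + ((72.5 − 64) / 29) × 10 = 42.9310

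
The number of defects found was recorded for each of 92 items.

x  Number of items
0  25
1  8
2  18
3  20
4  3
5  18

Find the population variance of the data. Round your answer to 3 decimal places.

3.225

Values: 0, 1, 2, 3, 4, 5
n = 92, Σfx = 206, mean = 2.2391
Σfx² = 758
Σf(x − x̄)² = Σfx² − (Σfx)²/n = 758 − 206²/92 = 296.7391
Population variance = 296.7391 / 92 = 3.2254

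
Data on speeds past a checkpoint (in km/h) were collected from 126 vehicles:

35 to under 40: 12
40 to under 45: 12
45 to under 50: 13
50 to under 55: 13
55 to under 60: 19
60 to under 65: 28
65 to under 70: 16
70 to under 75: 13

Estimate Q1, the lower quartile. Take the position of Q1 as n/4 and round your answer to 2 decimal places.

47.88

Cumulative frequencies: 12, 24, 37, 50, 69, 97, 113, 126
n = 126; position = n/4 = 31.5.
This falls in the class 45 to under 50: L = 45, F = 24, f = 13, h = 5.
Lower quartile ≈ 45 + ((31.5 − 24) / 13) × 5 = 47.8846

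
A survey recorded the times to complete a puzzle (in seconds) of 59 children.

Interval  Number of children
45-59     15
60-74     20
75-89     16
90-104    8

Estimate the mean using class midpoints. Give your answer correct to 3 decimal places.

Midpoints: 52, 67, 82, 97
Σfm = 15×52 + 20×67 + 16×82 + 8×97 = 4208
n = Σf = 59
Mean = 4208 / 59 = 71.3220

71.322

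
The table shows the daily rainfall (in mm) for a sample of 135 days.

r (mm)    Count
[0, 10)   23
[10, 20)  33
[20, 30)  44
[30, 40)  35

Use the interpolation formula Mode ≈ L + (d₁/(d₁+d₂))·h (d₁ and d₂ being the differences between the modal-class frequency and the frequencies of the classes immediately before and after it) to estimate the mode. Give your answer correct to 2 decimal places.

Modal class: [20, 30) (highest frequency 44).
d₁ = 44 − 33 = 11, d₂ = 44 − 35 = 9
Mode ≈ 20 + (11/(11+9)) × 10 = 20 + 5.5000 = 25.5000

25.50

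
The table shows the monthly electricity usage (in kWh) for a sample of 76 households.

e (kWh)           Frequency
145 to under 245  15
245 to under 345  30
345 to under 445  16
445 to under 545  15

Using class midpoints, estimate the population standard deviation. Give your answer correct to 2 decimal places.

Midpoints: 195, 295, 395, 495
n = 76, Σfm = 25520, mean = 335.7895
Σfm² = 9352900
Σf(m − x̄)² = Σfm² − (Σfm)²/n = 9352900 − 25520²/76 = 783552.6316
Population variance = 783552.6316 / 76 = 10309.9030
Standard deviation = √10309.9030 = 101.5377

101.54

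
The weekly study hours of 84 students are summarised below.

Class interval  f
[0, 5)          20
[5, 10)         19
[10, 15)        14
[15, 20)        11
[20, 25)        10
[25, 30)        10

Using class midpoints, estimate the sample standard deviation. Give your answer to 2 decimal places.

8.50

Midpoints: 2.5, 7.5, 12.5, 17.5, 22.5, 27.5
n = 84, Σfm = 1060, mean = 12.6190
Σfm² = 19375
Σf(m − x̄)² = Σfm² − (Σfm)²/n = 19375 − 1060²/84 = 5998.8095
Sample variance = 5998.8095 / 83 = 72.2748
Standard deviation = √72.2748 = 8.5015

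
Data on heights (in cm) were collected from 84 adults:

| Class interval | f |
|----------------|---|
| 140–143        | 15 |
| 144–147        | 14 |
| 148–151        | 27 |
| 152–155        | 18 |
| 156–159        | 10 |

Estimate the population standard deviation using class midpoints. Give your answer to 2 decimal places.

Midpoints: 141.5, 145.5, 149.5, 153.5, 157.5
n = 84, Σfm = 12534, mean = 149.2143
Σfm² = 1872357
Σf(m − x̄)² = Σfm² − (Σfm)²/n = 1872357 − 12534²/84 = 2105.1429
Population variance = 2105.1429 / 84 = 25.0612
Standard deviation = √25.0612 = 5.0061

5.01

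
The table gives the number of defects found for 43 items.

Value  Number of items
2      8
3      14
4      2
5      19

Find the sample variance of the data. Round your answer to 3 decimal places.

1.481

Values: 2, 3, 4, 5
n = 43, Σfx = 161, mean = 3.7442
Σfx² = 665
Σf(x − x̄)² = Σfx² − (Σfx)²/n = 665 − 161²/43 = 62.1860
Sample variance = 62.1860 / 42 = 1.4806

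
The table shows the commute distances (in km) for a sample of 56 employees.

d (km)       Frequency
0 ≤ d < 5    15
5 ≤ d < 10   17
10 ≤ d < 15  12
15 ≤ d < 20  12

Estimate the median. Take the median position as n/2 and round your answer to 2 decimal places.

8.82

Cumulative frequencies: 15, 32, 44, 56
n = 56; position = n/2 = 28.
This falls in the class 5 ≤ d < 10: L = 5, F = 15, f = 17, h = 5.
Median ≈ 5 + ((28 − 15) / 17) × 5 = 8.8235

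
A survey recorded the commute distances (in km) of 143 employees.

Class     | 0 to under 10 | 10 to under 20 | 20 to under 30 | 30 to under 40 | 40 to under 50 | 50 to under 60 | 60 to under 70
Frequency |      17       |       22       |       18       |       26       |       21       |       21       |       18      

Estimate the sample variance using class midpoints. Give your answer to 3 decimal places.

370.344

Midpoints: 5, 15, 25, 35, 45, 55, 65
n = 143, Σfm = 5045, mean = 35.2797
Σfm² = 230575
Σf(m − x̄)² = Σfm² − (Σfm)²/n = 230575 − 5045²/143 = 52588.8112
Sample variance = 52588.8112 / 142 = 370.3437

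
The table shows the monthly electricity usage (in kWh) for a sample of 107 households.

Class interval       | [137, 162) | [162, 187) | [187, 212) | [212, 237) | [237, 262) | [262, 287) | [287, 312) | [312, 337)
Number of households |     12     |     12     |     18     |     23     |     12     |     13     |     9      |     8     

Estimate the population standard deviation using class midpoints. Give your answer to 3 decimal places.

Midpoints: 149.5, 174.5, 199.5, 224.5, 249.5, 274.5, 299.5, 324.5
n = 107, Σfm = 24496.5, mean = 228.9393
Σfm² = 5885476.75
Σf(m − x̄)² = Σfm² − (Σfm)²/n = 5885476.75 − 24496.5²/107 = 277266.3551
Population variance = 277266.3551 / 107 = 2591.2743
Standard deviation = √2591.2743 = 50.9046

50.905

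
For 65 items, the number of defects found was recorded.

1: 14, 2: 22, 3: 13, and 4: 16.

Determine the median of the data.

2

Cumulative frequencies: 14, 36, 49, 65
n = 65, so the median is the value in position (n+1)/2 = 33.
Position 33 falls at value 2.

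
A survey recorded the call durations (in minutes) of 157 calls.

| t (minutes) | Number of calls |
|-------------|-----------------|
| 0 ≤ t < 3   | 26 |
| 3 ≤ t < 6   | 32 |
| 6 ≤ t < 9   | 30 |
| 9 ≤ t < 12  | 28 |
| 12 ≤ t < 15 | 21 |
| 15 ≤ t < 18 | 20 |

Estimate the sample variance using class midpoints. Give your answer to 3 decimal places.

23.915

Midpoints: 1.5, 4.5, 7.5, 10.5, 13.5, 16.5
n = 157, Σfm = 1315.5, mean = 8.3790
Σfm² = 14753.25
Σf(m − x̄)² = Σfm² − (Σfm)²/n = 14753.25 − 1315.5²/157 = 3730.7006
Sample variance = 3730.7006 / 156 = 23.9147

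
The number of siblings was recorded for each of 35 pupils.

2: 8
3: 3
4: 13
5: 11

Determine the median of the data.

Cumulative frequencies: 8, 11, 24, 35
n = 35, so the median is the value in position (n+1)/2 = 18.
Position 18 falls at value 4.

4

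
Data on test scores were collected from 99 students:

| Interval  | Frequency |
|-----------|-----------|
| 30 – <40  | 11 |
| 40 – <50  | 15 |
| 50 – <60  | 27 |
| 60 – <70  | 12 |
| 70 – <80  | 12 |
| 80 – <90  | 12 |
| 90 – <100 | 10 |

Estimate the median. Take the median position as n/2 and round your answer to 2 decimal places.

58.70

Cumulative frequencies: 11, 26, 53, 65, 77, 89, 99
n = 99; position = n/2 = 49.5.
This falls in the class 50 – <60: L = 50, F = 26, f = 27, h = 10.
Median ≈ 50 + ((49.5 − 26) / 27) × 10 = 58.7037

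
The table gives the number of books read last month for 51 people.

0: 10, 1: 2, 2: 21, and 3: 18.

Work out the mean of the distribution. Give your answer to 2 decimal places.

Values: 0, 1, 2, 3
Σfx = 10×0 + 2×1 + 21×2 + 18×3 = 98
n = Σf = 51
Mean = 98 / 51 = 1.9216

1.92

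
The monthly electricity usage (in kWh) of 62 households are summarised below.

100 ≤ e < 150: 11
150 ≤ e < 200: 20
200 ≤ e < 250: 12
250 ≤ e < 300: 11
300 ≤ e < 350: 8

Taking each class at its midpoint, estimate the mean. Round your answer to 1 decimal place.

Midpoints: 125, 175, 225, 275, 325
Σfm = 11×125 + 20×175 + 12×225 + 11×275 + 8×325 = 13200
n = Σf = 62
Mean = 13200 / 62 = 212.9032

212.9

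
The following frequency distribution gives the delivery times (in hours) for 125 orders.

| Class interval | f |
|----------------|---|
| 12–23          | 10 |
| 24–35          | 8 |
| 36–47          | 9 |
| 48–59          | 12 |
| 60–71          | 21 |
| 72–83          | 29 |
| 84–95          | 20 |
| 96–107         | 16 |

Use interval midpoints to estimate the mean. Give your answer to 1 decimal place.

67.7

Midpoints: 17.5, 29.5, 41.5, 53.5, 65.5, 77.5, 89.5, 101.5
Σfm = 10×17.5 + 8×29.5 + 9×41.5 + 12×53.5 + 21×65.5 + 29×77.5 + 20×89.5 + 16×101.5 = 8463.5
n = Σf = 125
Mean = 8463.5 / 125 = 67.7080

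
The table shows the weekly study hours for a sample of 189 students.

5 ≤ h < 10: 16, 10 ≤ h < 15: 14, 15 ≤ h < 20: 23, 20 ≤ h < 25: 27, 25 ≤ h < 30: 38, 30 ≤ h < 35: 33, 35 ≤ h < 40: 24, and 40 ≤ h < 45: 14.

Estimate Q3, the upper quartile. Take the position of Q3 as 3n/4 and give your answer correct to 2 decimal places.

Cumulative frequencies: 16, 30, 53, 80, 118, 151, 175, 189
n = 189; position = 3n/4 = 141.75.
This falls in the class 30 ≤ h < 35: L = 30, F = 118, f = 33, h = 5.
Upper quartile ≈ 30 + ((141.75 − 118) / 33) × 5 = 33.5985

33.60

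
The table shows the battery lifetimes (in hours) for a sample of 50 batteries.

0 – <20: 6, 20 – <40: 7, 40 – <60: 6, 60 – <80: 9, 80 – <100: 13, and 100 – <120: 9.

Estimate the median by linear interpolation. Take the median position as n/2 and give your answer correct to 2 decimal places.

73.33

Cumulative frequencies: 6, 13, 19, 28, 41, 50
n = 50; position = n/2 = 25.
This falls in the class 60 – <80: L = 60, F = 19, f = 9, h = 20.
Median ≈ 60 + ((25 − 19) / 9) × 20 = 73.3333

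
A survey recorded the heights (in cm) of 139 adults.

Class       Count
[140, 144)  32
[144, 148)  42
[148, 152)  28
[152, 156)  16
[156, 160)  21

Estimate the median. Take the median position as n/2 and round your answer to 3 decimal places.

147.571

Cumulative frequencies: 32, 74, 102, 118, 139
n = 139; position = n/2 = 69.5.
This falls in the class [144, 148): L = 144, F = 32, f = 42, h = 4.
Median ≈ 144 + ((69.5 − 32) / 42) × 4 = 147.5714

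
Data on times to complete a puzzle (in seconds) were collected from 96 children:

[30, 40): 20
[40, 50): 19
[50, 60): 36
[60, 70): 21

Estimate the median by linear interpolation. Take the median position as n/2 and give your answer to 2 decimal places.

52.50

Cumulative frequencies: 20, 39, 75, 96
n = 96; position = n/2 = 48.
This falls in the class [50, 60): L = 50, F = 39, f = 36, h = 10.
Median ≈ 50 + ((48 − 39) / 36) × 10 = 52.5000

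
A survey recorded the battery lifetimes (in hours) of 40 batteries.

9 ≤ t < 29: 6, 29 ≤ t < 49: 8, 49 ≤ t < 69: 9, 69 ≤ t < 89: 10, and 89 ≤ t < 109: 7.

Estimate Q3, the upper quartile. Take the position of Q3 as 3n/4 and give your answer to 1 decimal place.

Cumulative frequencies: 6, 14, 23, 33, 40
n = 40; position = 3n/4 = 30.
This falls in the class 69 ≤ t < 89: L = 69, F = 23, f = 10, h = 20.
Upper quartile ≈ 69 + ((30 − 23) / 10) × 20 = 83.0000

83.0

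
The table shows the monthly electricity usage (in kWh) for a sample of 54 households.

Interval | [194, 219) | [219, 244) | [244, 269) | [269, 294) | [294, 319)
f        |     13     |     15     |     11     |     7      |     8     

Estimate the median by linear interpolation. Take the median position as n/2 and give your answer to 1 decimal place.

242.3

Cumulative frequencies: 13, 28, 39, 46, 54
n = 54; position = n/2 = 27.
This falls in the class [219, 244): L = 219, F = 13, f = 15, h = 25.
Median ≈ 219 + ((27 − 13) / 15) × 25 = 242.3333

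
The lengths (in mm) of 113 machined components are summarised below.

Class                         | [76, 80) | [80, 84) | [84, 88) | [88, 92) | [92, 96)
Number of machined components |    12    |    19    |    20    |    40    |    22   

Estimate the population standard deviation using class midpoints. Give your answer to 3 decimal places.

Midpoints: 78, 82, 86, 90, 94
n = 113, Σfm = 9882, mean = 87.4513
Σfm² = 867076
Σf(m − x̄)² = Σfm² − (Σfm)²/n = 867076 − 9882²/113 = 2881.9823
Population variance = 2881.9823 / 113 = 25.5043
Standard deviation = √25.5043 = 5.0502

5.050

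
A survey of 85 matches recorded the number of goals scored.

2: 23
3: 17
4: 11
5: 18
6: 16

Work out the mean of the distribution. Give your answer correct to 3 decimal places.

3.847

Values: 2, 3, 4, 5, 6
Σfx = 23×2 + 17×3 + 11×4 + 18×5 + 16×6 = 327
n = Σf = 85
Mean = 327 / 85 = 3.8471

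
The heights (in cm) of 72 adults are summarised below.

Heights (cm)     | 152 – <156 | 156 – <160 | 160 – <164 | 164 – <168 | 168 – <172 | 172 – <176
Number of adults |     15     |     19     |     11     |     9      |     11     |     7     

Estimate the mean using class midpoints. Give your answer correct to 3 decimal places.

162.167

Midpoints: 154, 158, 162, 166, 170, 174
Σfm = 15×154 + 19×158 + 11×162 + 9×166 + 11×170 + 7×174 = 11676
n = Σf = 72
Mean = 11676 / 72 = 162.1667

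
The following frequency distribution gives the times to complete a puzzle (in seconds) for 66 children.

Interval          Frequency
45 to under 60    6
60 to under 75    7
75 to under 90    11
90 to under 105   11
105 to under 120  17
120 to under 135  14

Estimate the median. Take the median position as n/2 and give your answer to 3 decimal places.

Cumulative frequencies: 6, 13, 24, 35, 52, 66
n = 66; position = n/2 = 33.
This falls in the class 90 to under 105: L = 90, F = 24, f = 11, h = 15.
Median ≈ 90 + ((33 − 24) / 11) × 15 = 102.2727

102.273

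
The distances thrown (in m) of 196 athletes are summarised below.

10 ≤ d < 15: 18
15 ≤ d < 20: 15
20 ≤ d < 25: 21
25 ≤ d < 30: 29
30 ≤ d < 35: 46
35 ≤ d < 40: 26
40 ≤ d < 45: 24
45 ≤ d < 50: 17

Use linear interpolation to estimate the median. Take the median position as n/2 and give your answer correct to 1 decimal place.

Cumulative frequencies: 18, 33, 54, 83, 129, 155, 179, 196
n = 196; position = n/2 = 98.
This falls in the class 30 ≤ d < 35: L = 30, F = 83, f = 46, h = 5.
Median ≈ 30 + ((98 − 83) / 46) × 5 = 31.6304

31.6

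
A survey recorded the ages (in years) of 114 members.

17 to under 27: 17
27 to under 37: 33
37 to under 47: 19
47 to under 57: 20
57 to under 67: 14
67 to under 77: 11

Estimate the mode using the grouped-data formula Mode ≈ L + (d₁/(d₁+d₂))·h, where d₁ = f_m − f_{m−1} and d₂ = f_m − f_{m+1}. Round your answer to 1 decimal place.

Modal class: 27 to under 37 (highest frequency 33).
d₁ = 33 − 17 = 16, d₂ = 33 − 19 = 14
Mode ≈ 27 + (16/(16+14)) × 10 = 27 + 5.3333 = 32.3333

32.3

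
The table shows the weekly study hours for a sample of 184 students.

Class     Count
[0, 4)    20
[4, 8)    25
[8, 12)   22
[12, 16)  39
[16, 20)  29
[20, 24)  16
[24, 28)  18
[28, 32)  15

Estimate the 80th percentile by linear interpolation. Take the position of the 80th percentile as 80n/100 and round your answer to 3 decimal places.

23.050

Cumulative frequencies: 20, 45, 67, 106, 135, 151, 169, 184
n = 184; position = 80n/100 = 147.2.
This falls in the class [20, 24): L = 20, F = 135, f = 16, h = 4.
80th percentile ≈ 20 + ((147.2 − 135) / 16) × 4 = 23.0500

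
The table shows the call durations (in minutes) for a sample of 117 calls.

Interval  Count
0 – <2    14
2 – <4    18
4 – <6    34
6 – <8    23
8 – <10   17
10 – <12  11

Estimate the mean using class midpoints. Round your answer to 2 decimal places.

5.75

Midpoints: 1, 3, 5, 7, 9, 11
Σfm = 14×1 + 18×3 + 34×5 + 23×7 + 17×9 + 11×11 = 673
n = Σf = 117
Mean = 673 / 117 = 5.7521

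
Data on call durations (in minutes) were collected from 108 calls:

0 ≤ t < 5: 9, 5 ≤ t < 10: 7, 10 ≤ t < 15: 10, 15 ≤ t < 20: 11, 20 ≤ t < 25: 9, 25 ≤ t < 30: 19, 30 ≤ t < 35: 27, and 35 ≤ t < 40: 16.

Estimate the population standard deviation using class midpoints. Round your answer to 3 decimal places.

10.960

Midpoints: 2.5, 7.5, 12.5, 17.5, 22.5, 27.5, 32.5, 37.5
n = 108, Σfm = 2595, mean = 24.0278
Σfm² = 75325
Σf(m − x̄)² = Σfm² − (Σfm)²/n = 75325 − 2595²/108 = 12972.9167
Population variance = 12972.9167 / 108 = 120.1196
Standard deviation = √120.1196 = 10.9599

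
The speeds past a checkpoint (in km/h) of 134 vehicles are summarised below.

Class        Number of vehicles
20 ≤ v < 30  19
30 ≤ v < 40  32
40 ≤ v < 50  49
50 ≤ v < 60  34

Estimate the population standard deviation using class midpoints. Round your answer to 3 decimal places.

Midpoints: 25, 35, 45, 55
n = 134, Σfm = 5670, mean = 42.3134
Σfm² = 253150
Σf(m − x̄)² = Σfm² − (Σfm)²/n = 253150 − 5670²/134 = 13232.8358
Population variance = 13232.8358 / 134 = 98.7525
Standard deviation = √98.7525 = 9.9374

9.937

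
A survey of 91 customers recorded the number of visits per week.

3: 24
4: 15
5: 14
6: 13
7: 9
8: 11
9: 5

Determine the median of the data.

5

Cumulative frequencies: 24, 39, 53, 66, 75, 86, 91
n = 91, so the median is the value in position (n+1)/2 = 46.
Position 46 falls at value 5.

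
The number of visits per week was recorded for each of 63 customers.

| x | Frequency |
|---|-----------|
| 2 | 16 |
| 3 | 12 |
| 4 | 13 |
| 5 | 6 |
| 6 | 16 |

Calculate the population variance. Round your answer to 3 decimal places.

Values: 2, 3, 4, 5, 6
n = 63, Σfx = 246, mean = 3.9048
Σfx² = 1106
Σf(x − x̄)² = Σfx² − (Σfx)²/n = 1106 − 246²/63 = 145.4286
Population variance = 145.4286 / 63 = 2.3084

2.308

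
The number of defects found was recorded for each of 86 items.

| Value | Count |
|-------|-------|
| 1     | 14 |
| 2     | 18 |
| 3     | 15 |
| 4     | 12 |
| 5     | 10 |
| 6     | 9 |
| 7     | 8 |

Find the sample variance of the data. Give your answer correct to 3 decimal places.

Values: 1, 2, 3, 4, 5, 6, 7
n = 86, Σfx = 303, mean = 3.5233
Σfx² = 1379
Σf(x − x̄)² = Σfx² − (Σfx)²/n = 1379 − 303²/86 = 311.4535
Sample variance = 311.4535 / 85 = 3.6642

3.664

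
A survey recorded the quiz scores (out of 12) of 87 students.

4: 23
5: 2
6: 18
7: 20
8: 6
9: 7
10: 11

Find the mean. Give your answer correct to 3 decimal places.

6.563

Values: 4, 5, 6, 7, 8, 9, 10
Σfx = 23×4 + 2×5 + 18×6 + 20×7 + 6×8 + 7×9 + 11×10 = 571
n = Σf = 87
Mean = 571 / 87 = 6.5632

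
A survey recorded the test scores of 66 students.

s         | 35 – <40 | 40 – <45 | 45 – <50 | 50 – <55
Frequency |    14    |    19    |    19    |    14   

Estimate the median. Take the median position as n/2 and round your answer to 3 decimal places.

45.000

Cumulative frequencies: 14, 33, 52, 66
n = 66; position = n/2 = 33.
This falls in the class 40 – <45: L = 40, F = 14, f = 19, h = 5.
Median ≈ 40 + ((33 − 14) / 19) × 5 = 45.0000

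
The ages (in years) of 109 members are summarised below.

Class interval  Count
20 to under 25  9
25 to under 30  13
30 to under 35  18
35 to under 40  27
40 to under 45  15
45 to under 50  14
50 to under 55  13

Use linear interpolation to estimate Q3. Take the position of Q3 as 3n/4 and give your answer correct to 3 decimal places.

44.917

Cumulative frequencies: 9, 22, 40, 67, 82, 96, 109
n = 109; position = 3n/4 = 81.75.
This falls in the class 40 to under 45: L = 40, F = 67, f = 15, h = 5.
Upper quartile ≈ 40 + ((81.75 − 67) / 15) × 5 = 44.9167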